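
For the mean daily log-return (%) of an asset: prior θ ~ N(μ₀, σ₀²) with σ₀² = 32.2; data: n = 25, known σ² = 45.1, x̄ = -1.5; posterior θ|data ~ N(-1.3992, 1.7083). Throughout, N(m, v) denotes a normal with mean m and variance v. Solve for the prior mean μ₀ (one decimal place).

The posterior mean is a precision-weighted average: μ_n = (τ₀μ₀ + τ_data·x̄)/(τ₀+τ_data), with τ₀=1/σ₀² and τ_data=n/σ².
Here τ₀ = 1/32.2 = 0.031056 and τ_data = 25/45.1 = 0.554324, so τ_n = 0.585380.
Rearranging for μ₀: μ₀ = (μ_n·τ_n − τ_data·x̄)/τ₀ = (-1.3992·0.585380 − 0.554324·-1.5) / 0.031056 = 0.012422/0.031056 ≈ 0.4.

μ₀ = 0.4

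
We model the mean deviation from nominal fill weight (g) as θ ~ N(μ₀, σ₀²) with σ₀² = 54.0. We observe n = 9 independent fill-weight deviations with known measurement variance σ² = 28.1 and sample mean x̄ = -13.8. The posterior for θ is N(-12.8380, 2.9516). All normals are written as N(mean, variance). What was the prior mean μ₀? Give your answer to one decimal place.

μ₀ = 3.8

With known observation variance, the Normal–Normal posterior has precision τ_n = τ₀ + n/σ² and mean μ_n = (τ₀μ₀ + (n/σ²)x̄)/τ_n.
Here τ₀ = 1/54.0 = 0.018519 and τ_data = 9/28.1 = 0.320285, so τ_n = 0.338804.
Rearranging for μ₀: μ₀ = (μ_n·τ_n − τ_data·x̄)/τ₀ = (-12.8380·0.338804 − 0.320285·-13.8) / 0.018519 = 0.070367/0.018519 ≈ 3.8.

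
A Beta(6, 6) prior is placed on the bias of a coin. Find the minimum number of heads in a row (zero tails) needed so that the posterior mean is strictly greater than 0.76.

k = 14

After k heads and 0 tails the posterior is Beta(6+k, 6), with mean (6+k)/(6+6+k).
Set (6+k)/(12+k) > 0.76 and solve: k > (0.76·12 − 6)/(1 − 0.76) = 13.000.
The smallest integer exceeding 13.000 is 14, and checking k=14: (20)/(26) = 0.7692 > 0.76.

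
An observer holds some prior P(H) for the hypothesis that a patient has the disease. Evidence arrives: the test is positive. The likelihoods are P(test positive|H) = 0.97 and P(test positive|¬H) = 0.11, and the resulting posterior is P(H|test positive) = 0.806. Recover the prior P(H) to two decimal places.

P(H) = 0.32

Bayes' rule in odds form gives O(H|E) = O(H)·[P(E|H)/P(E|¬H)], hence O(H) = O(H|E)/LR.
Posterior odds = 0.806/(1−0.806) = 4.1546. LR = 0.97/0.11 = 8.8182.
Prior odds = 4.1546/8.8182 = 0.4711, so P(H) = 0.4711/(1+0.4711) ≈ 0.32.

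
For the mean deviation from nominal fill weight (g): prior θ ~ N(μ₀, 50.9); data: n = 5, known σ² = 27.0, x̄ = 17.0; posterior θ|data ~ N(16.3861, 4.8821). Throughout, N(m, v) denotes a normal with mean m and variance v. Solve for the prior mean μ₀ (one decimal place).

With known observation variance, the Normal–Normal posterior has precision τ_n = τ₀ + n/σ² and mean μ_n = (τ₀μ₀ + (n/σ²)x̄)/τ_n.
Here τ₀ = 1/50.9 = 0.019646 and τ_data = 5/27.0 = 0.185185, so τ_n = 0.204831.
Rearranging for μ₀: μ₀ = (μ_n·τ_n − τ_data·x̄)/τ₀ = (16.3861·0.204831 − 0.185185·17.0) / 0.019646 = 0.208236/0.019646 ≈ 10.6.

μ₀ = 10.6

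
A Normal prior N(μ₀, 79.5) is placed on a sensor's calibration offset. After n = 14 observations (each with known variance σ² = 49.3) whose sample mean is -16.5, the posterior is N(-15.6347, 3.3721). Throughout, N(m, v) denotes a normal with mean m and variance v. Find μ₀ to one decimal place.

The posterior mean is a precision-weighted average: μ_n = (τ₀μ₀ + τ_data·x̄)/(τ₀+τ_data), with τ₀=1/σ₀² and τ_data=n/σ².
Here τ₀ = 1/79.5 = 0.012579 and τ_data = 14/49.3 = 0.283976, so τ_n = 0.296555.
Rearranging for μ₀: μ₀ = (μ_n·τ_n − τ_data·x̄)/τ₀ = (-15.6347·0.296555 − 0.283976·-16.5) / 0.012579 = 0.049056/0.012579 ≈ 3.9.

μ₀ = 3.9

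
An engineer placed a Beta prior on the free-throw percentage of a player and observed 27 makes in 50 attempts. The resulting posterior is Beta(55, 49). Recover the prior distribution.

Beta(28, 26)

A Beta(α, β) prior with s successes and f failures in binomial data gives a Beta(α+s, β+f) posterior.
So α = 55 − 27 = 28 and β = 49 − 23 = 26.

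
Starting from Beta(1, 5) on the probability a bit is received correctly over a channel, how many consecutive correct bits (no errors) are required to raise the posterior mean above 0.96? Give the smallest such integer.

After k correct bits and 0 errors the posterior is Beta(1+k, 5), with mean (1+k)/(1+5+k).
Set (1+k)/(6+k) > 0.96 and solve: k > (0.96·6 − 1)/(1 − 0.96) = 119.000.
The smallest integer exceeding 119.000 is 120, and checking k=120: (121)/(126) = 0.9603 > 0.96.

k = 120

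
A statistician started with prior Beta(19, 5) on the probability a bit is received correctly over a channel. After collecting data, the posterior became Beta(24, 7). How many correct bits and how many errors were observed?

Beta is conjugate to the binomial likelihood: posterior = Beta(α+s, β+f).
Match parameters: s=24−19=5, f=7−5=2.

5 correct bits and 2 errors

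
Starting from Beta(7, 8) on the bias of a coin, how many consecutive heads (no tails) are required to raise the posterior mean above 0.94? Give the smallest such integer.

k = 119

After k heads and 0 tails the posterior is Beta(7+k, 8), with mean (7+k)/(7+8+k).
Set (7+k)/(15+k) > 0.94 and solve: k > (0.94·15 − 7)/(1 − 0.94) = 118.333.
The smallest integer exceeding 118.333 is 119, and checking k=119: (126)/(134) = 0.9403 > 0.94.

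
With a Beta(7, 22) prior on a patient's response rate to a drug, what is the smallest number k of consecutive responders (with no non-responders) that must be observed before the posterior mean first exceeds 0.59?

After k responders and 0 non-responders the posterior is Beta(7+k, 22), with mean (7+k)/(7+22+k).
Set (7+k)/(29+k) > 0.59 and solve: k > (0.59·29 − 7)/(1 − 0.59) = 24.659.
The smallest integer exceeding 24.659 is 25.

k = 25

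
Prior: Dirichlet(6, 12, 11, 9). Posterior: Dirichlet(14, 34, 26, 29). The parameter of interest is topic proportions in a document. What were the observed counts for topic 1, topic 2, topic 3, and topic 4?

For a Dirichlet(α) prior with multinomial counts c, the posterior is Dirichlet(α + c) componentwise.
Counts are posterior − prior componentwise: 14−6=8, 34−12=22, 26−11=15, 29−9=20.

counts (8, 22, 15, 20)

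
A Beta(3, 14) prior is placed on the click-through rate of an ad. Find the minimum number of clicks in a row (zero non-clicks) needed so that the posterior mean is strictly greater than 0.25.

k = 2

After k clicks and 0 non-clicks the posterior is Beta(3+k, 14), with mean (3+k)/(3+14+k).
Set (3+k)/(17+k) > 0.25 and solve: k > (0.25·17 − 3)/(1 − 0.25) = 1.667.
The smallest integer exceeding 1.667 is 2, and checking k=2: (5)/(19) = 0.2632 > 0.25.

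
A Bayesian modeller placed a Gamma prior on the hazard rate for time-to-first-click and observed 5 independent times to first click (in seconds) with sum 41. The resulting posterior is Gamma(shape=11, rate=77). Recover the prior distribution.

Gamma–exponential conjugacy: posterior shape = α + n, posterior rate = β + Σtᵢ.
So α = 11 − 5 = 6 and β = 77 − 41 = 36.

Gamma(shape=6, rate=36)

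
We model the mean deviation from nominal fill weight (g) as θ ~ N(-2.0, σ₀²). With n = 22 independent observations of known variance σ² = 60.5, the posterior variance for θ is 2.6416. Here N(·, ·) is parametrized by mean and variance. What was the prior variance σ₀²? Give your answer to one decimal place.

σ₀² = 67.0

For the Normal–Normal model with known σ², precisions add: τ_n = τ₀ + n/σ².
So 1/σ₀² = 1/2.6416 − 22/60.5 = 0.378558 − 0.363636 = 0.014922.
Hence σ₀² = 1/0.014922 ≈ 67.0.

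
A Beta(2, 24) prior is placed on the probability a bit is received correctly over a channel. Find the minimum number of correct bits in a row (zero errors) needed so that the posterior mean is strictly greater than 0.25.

k = 7

After k correct bits and 0 errors the posterior is Beta(2+k, 24), with mean (2+k)/(2+24+k).
Set (2+k)/(26+k) > 0.25 and solve: k > (0.25·26 − 2)/(1 − 0.25) = 6.000.
The smallest integer exceeding 6.000 is 7.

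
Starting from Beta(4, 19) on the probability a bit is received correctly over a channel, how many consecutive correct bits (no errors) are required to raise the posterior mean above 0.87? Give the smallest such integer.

k = 124

After k correct bits and 0 errors the posterior is Beta(4+k, 19), with mean (4+k)/(4+19+k).
Set (4+k)/(23+k) > 0.87 and solve: k > (0.87·23 − 4)/(1 − 0.87) = 123.154.
The smallest integer exceeding 123.154 is 124.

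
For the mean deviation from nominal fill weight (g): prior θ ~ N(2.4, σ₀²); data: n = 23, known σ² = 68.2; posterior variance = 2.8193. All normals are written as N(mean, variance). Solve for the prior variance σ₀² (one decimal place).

σ₀² = 57.3

Posterior precision equals prior precision plus data precision: 1/σ_n² = 1/σ₀² + n/σ².
So 1/σ₀² = 1/2.8193 − 23/68.2 = 0.354698 − 0.337243 = 0.017455.
Hence σ₀² = 1/0.017455 ≈ 57.3.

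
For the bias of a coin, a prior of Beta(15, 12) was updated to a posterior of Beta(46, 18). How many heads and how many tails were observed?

Under Beta–binomial conjugacy the posterior parameters are (α+s, β+f).
Match parameters: s=46−15=31, f=18−12=6.

31 heads and 6 tails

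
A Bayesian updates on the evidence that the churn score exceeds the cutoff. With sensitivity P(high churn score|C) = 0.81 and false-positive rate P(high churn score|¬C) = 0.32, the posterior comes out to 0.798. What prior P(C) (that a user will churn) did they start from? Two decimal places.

P(C) = 0.61

In odds form, posterior odds = prior odds × likelihood ratio, so prior odds = posterior odds ÷ LR.
Posterior odds = 0.798/(1−0.798) = 3.9505. LR = 0.81/0.32 = 2.5312.
Prior odds = 3.9505/2.5312 = 1.5607, so P(C) = 1.5607/(1+1.5607) ≈ 0.61.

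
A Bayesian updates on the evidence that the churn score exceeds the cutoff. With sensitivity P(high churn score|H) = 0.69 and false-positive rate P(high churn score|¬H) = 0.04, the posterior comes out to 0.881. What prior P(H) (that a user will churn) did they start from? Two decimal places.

In odds form, posterior odds = prior odds × likelihood ratio, so prior odds = posterior odds ÷ LR.
Posterior odds = 0.881/(1−0.881) = 7.4034. LR = 0.69/0.04 = 17.2500.
Prior odds = 7.4034/17.2500 = 0.4292, so P(H) = 0.4292/(1+0.4292) ≈ 0.30.

P(H) = 0.30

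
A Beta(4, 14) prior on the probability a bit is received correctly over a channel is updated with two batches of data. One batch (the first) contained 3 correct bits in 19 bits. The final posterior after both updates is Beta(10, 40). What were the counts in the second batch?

Because Beta–binomial updating is additive in the counts, the combined data contributed (α_post−α_prior, β_post−β_prior) successes and failures.
Total across both batches: 10−4=6 correct bits, 40−14=26 errors.
Subtract the first batch: 6−3=3 correct bits and 26−16=10 errors.

3 correct bits and 10 errors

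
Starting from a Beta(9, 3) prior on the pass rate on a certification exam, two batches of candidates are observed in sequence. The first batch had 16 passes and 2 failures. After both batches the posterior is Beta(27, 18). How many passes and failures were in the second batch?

Because Beta–binomial updating is additive in the counts, the combined data contributed (α_post−α_prior, β_post−β_prior) successes and failures.
Total across both batches: 27−9=18 passes, 18−3=15 failures.
Subtract the first batch: 18−16=2 passes and 15−2=13 failures.

2 passes and 13 failures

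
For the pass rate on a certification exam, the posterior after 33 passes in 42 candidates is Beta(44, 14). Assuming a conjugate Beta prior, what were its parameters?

A Beta(α, β) prior with s successes and f failures in binomial data gives a Beta(α+s, β+f) posterior.
Subtract the data counts: 44−33=11, 14−9=5.

Beta(11, 5)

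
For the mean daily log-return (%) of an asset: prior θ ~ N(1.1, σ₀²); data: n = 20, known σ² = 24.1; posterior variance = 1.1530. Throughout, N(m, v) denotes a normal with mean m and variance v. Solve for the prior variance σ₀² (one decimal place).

σ₀² = 26.7

For the Normal–Normal model with known σ², precisions add: τ_n = τ₀ + n/σ².
So 1/σ₀² = 1/1.1530 − 20/24.1 = 0.867303 − 0.829876 = 0.037427.
Hence σ₀² = 1/0.037427 ≈ 26.7.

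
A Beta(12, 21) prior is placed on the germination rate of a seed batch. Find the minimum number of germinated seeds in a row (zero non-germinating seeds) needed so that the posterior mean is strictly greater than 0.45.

k = 6

After k germinated seeds and 0 non-germinating seeds the posterior is Beta(12+k, 21), with mean (12+k)/(12+21+k).
Set (12+k)/(33+k) > 0.45 and solve: k > (0.45·33 − 12)/(1 − 0.45) = 5.182.
The smallest integer exceeding 5.182 is 6, and checking k=6: (18)/(39) = 0.4615 > 0.45.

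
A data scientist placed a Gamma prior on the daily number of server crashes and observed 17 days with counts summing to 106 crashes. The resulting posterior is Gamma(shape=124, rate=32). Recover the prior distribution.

Gamma–Poisson conjugacy: posterior shape = α + Σxᵢ, posterior rate = β + n.
So α = 124 − 106 = 18 and β = 32 − 17 = 15.

Gamma(shape=18, rate=15)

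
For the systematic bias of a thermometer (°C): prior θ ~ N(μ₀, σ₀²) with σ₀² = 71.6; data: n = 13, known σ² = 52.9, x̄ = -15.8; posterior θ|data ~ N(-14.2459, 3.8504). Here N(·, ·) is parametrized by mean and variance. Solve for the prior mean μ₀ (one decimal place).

With known observation variance, the Normal–Normal posterior has precision τ_n = τ₀ + n/σ² and mean μ_n = (τ₀μ₀ + (n/σ²)x̄)/τ_n.
Here τ₀ = 1/71.6 = 0.013966 and τ_data = 13/52.9 = 0.245747, so τ_n = 0.259713.
Rearranging for μ₀: μ₀ = (μ_n·τ_n − τ_data·x̄)/τ₀ = (-14.2459·0.259713 − 0.245747·-15.8) / 0.013966 = 0.182957/0.013966 ≈ 13.1.

μ₀ = 13.1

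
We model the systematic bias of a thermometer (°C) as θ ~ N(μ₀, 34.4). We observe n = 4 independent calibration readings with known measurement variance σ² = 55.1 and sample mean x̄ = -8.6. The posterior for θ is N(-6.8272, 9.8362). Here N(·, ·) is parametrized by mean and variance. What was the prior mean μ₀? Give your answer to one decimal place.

μ₀ = -2.4

With known observation variance, the Normal–Normal posterior has precision τ_n = τ₀ + n/σ² and mean μ_n = (τ₀μ₀ + (n/σ²)x̄)/τ_n.
Here τ₀ = 1/34.4 = 0.029070 and τ_data = 4/55.1 = 0.072595, so τ_n = 0.101665.
Rearranging for μ₀: μ₀ = (μ_n·τ_n − τ_data·x̄)/τ₀ = (-6.8272·0.101665 − 0.072595·-8.6) / 0.029070 = -0.069770/0.029070 ≈ -2.4.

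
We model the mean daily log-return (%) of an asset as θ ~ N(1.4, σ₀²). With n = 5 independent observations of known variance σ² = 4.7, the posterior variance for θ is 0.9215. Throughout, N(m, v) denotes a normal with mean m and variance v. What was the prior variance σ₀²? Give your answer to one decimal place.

For the Normal–Normal model with known σ², precisions add: τ_n = τ₀ + n/σ².
So 1/σ₀² = 1/0.9215 − 5/4.7 = 1.085187 − 1.063830 = 0.021357.
Hence σ₀² = 1/0.021357 ≈ 46.8.

σ₀² = 46.8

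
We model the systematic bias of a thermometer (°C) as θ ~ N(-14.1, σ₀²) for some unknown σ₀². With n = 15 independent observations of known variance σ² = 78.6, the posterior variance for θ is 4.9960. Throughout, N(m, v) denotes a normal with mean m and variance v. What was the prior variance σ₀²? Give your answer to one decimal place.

σ₀² = 107.3

For the Normal–Normal model with known σ², precisions add: τ_n = τ₀ + n/σ².
So 1/σ₀² = 1/4.9960 − 15/78.6 = 0.200160 − 0.190840 = 0.009320.
Hence σ₀² = 1/0.009320 ≈ 107.3.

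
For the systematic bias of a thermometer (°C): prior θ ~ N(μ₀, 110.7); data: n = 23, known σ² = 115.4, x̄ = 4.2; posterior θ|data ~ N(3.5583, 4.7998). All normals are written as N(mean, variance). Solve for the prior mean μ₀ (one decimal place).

The posterior mean is a precision-weighted average: μ_n = (τ₀μ₀ + τ_data·x̄)/(τ₀+τ_data), with τ₀=1/σ₀² and τ_data=n/σ².
Here τ₀ = 1/110.7 = 0.009033 and τ_data = 23/115.4 = 0.199307, so τ_n = 0.208340.
Rearranging for μ₀: μ₀ = (μ_n·τ_n − τ_data·x̄)/τ₀ = (3.5583·0.208340 − 0.199307·4.2) / 0.009033 = -0.095753/0.009033 ≈ -10.6.

μ₀ = -10.6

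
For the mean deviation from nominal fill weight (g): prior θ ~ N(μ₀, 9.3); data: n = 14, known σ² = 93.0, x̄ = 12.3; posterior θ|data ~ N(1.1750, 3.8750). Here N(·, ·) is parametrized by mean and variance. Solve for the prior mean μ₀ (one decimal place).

With known observation variance, the Normal–Normal posterior has precision τ_n = τ₀ + n/σ² and mean μ_n = (τ₀μ₀ + (n/σ²)x̄)/τ_n.
Here τ₀ = 1/9.3 = 0.107527 and τ_data = 14/93.0 = 0.150538, so τ_n = 0.258065.
Rearranging for μ₀: μ₀ = (μ_n·τ_n − τ_data·x̄)/τ₀ = (1.1750·0.258065 − 0.150538·12.3) / 0.107527 = -1.548391/0.107527 ≈ -14.4.

μ₀ = -14.4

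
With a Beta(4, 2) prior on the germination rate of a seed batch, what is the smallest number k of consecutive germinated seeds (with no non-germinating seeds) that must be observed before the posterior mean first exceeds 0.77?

After k germinated seeds and 0 non-germinating seeds the posterior is Beta(4+k, 2), with mean (4+k)/(4+2+k).
Set (4+k)/(6+k) > 0.77 and solve: k > (0.77·6 − 4)/(1 − 0.77) = 2.696.
The smallest integer exceeding 2.696 is 3, and checking k=3: (7)/(9) = 0.7778 > 0.77.

k = 3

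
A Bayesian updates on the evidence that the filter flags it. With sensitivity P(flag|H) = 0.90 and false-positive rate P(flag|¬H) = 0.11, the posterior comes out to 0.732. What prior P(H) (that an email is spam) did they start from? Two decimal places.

Bayes' rule in odds form gives O(H|E) = O(H)·[P(E|H)/P(E|¬H)], hence O(H) = O(H|E)/LR.
Posterior odds = 0.732/(1−0.732) = 2.7313. LR = 0.90/0.11 = 8.1818.
Prior odds = 2.7313/8.1818 = 0.3338, so P(H) = 0.3338/(1+0.3338) ≈ 0.25.

P(H) = 0.25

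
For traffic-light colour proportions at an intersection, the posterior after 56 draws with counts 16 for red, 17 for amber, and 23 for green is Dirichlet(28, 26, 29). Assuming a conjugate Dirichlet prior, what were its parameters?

Dirichlet(12, 9, 6)

For a Dirichlet(α) prior with multinomial counts c, the posterior is Dirichlet(α + c) componentwise.
Subtract each count from the matching posterior parameter: 28−16=12, 26−17=9, 29−23=6.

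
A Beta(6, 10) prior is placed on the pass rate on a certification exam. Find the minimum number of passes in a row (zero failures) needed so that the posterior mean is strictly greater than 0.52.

k = 5

After k passes and 0 failures the posterior is Beta(6+k, 10), with mean (6+k)/(6+10+k).
Set (6+k)/(16+k) > 0.52 and solve: k > (0.52·16 − 6)/(1 − 0.52) = 4.833.
The smallest integer exceeding 4.833 is 5, and checking k=5: (11)/(21) = 0.5238 > 0.52.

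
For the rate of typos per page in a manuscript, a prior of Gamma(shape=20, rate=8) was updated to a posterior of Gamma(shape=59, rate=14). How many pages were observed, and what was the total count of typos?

n = 6 pages with total 39 typos

Gamma–Poisson conjugacy: posterior shape = α + Σxᵢ, posterior rate = β + n.
Matching: Σxᵢ = 59 − 20 = 39 and n = 14 − 8 = 6.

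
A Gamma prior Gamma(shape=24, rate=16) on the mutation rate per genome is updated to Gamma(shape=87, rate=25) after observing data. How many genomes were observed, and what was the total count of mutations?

n = 9 genomes with total 63 mutations

A Gamma(α, β) prior (rate parametrization) on a Poisson rate with n observations summing to S gives posterior Gamma(α+S, β+n).
Matching: Σxᵢ = 87 − 24 = 63 and n = 25 − 16 = 9.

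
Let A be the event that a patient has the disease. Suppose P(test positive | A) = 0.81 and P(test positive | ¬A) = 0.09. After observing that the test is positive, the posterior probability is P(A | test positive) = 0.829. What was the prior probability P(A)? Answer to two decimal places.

Bayes' rule in odds form gives O(A|E) = O(A)·[P(E|A)/P(E|¬A)], hence O(A) = O(A|E)/LR.
Posterior odds = 0.829/(1−0.829) = 4.8480. LR = 0.81/0.09 = 9.0000.
Prior odds = 4.8480/9.0000 = 0.5387, so P(A) = 0.5387/(1+0.5387) ≈ 0.35.

P(A) = 0.35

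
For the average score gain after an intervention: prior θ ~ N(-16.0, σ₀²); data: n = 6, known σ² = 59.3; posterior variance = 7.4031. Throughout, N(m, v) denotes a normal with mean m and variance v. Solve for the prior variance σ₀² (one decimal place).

σ₀² = 29.5

Posterior precision equals prior precision plus data precision: 1/σ_n² = 1/σ₀² + n/σ².
So 1/σ₀² = 1/7.4031 − 6/59.3 = 0.135079 − 0.101180 = 0.033899.
Hence σ₀² = 1/0.033899 ≈ 29.5.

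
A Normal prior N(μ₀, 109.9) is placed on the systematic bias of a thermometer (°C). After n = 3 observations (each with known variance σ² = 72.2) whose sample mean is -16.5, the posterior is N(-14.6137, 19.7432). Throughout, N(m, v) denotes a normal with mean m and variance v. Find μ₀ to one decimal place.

The posterior mean is a precision-weighted average: μ_n = (τ₀μ₀ + τ_data·x̄)/(τ₀+τ_data), with τ₀=1/σ₀² and τ_data=n/σ².
Here τ₀ = 1/109.9 = 0.009099 and τ_data = 3/72.2 = 0.041551, so τ_n = 0.050650.
Rearranging for μ₀: μ₀ = (μ_n·τ_n − τ_data·x̄)/τ₀ = (-14.6137·0.050650 − 0.041551·-16.5) / 0.009099 = -0.054592/0.009099 ≈ -6.0.

μ₀ = -6.0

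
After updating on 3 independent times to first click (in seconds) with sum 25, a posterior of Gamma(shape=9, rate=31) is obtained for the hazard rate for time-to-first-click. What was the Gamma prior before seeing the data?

For an exponential likelihood with a Gamma(α, β) prior on the rate, n observations with total T give posterior Gamma(α+n, β+T).
So α = 9 − 3 = 6 and β = 31 − 25 = 6.

Gamma(shape=6, rate=6)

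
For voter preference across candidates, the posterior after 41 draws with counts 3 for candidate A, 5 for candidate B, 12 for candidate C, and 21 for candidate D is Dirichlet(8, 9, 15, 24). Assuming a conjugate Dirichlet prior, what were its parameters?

Dirichlet(5, 4, 3, 3)

For a Dirichlet(α) prior with multinomial counts c, the posterior is Dirichlet(α + c) componentwise.
Subtract each count from the matching posterior parameter: 8−3=5, 9−5=4, 15−12=3, 24−21=3.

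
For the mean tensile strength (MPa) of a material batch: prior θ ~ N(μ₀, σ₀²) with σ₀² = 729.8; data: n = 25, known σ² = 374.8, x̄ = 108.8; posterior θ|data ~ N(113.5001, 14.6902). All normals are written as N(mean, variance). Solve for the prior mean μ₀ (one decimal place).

μ₀ = 342.3

The posterior mean is a precision-weighted average: μ_n = (τ₀μ₀ + τ_data·x̄)/(τ₀+τ_data), with τ₀=1/σ₀² and τ_data=n/σ².
Here τ₀ = 1/729.8 = 0.001370 and τ_data = 25/374.8 = 0.066702, so τ_n = 0.068072.
Rearranging for μ₀: μ₀ = (μ_n·τ_n − τ_data·x̄)/τ₀ = (113.5001·0.068072 − 0.066702·108.8) / 0.001370 = 0.469001/0.001370 ≈ 342.3.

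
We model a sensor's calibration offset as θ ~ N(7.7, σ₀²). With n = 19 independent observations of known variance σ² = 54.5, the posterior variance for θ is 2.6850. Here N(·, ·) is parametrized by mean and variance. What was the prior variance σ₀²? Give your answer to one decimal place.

σ₀² = 42.0

For the Normal–Normal model with known σ², precisions add: τ_n = τ₀ + n/σ².
So 1/σ₀² = 1/2.6850 − 19/54.5 = 0.372439 − 0.348624 = 0.023815.
Hence σ₀² = 1/0.023815 ≈ 42.0.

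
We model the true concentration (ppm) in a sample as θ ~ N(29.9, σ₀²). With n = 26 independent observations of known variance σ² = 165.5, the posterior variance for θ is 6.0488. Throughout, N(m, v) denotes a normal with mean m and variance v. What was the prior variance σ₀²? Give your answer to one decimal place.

σ₀² = 121.6

For the Normal–Normal model with known σ², precisions add: τ_n = τ₀ + n/σ².
So 1/σ₀² = 1/6.0488 − 26/165.5 = 0.165322 − 0.157100 = 0.008222.
Hence σ₀² = 1/0.008222 ≈ 121.6.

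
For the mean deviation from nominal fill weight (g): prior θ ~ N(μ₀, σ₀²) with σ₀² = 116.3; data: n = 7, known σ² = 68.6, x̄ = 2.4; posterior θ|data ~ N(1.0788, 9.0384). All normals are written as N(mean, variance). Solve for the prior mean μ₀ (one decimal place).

μ₀ = -14.6

The posterior mean is a precision-weighted average: μ_n = (τ₀μ₀ + τ_data·x̄)/(τ₀+τ_data), with τ₀=1/σ₀² and τ_data=n/σ².
Here τ₀ = 1/116.3 = 0.008598 and τ_data = 7/68.6 = 0.102041, so τ_n = 0.110639.
Rearranging for μ₀: μ₀ = (μ_n·τ_n − τ_data·x̄)/τ₀ = (1.0788·0.110639 − 0.102041·2.4) / 0.008598 = -0.125541/0.008598 ≈ -14.6.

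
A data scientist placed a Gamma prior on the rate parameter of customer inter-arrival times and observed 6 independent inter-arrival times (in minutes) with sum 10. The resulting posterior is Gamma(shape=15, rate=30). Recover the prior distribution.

Gamma–exponential conjugacy: posterior shape = α + n, posterior rate = β + Σtᵢ.
So α = 15 − 6 = 9 and β = 30 − 10 = 20.

Gamma(shape=9, rate=20)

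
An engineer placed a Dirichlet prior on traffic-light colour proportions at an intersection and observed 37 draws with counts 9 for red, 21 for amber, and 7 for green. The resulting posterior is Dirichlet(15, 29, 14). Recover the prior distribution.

Dirichlet(6, 8, 7)

For a Dirichlet(α) prior with multinomial counts c, the posterior is Dirichlet(α + c) componentwise.
Subtract each count from the matching posterior parameter: 15−9=6, 29−21=8, 14−7=7.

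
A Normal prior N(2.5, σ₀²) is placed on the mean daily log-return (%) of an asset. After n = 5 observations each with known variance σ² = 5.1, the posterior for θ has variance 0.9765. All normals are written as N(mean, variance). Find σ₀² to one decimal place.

σ₀² = 22.9

Posterior precision equals prior precision plus data precision: 1/σ_n² = 1/σ₀² + n/σ².
So 1/σ₀² = 1/0.9765 − 5/5.1 = 1.024066 − 0.980392 = 0.043674.
Hence σ₀² = 1/0.043674 ≈ 22.9.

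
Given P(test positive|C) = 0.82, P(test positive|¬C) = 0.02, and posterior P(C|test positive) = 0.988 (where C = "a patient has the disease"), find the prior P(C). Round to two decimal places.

P(C) = 0.67

In odds form, posterior odds = prior odds × likelihood ratio, so prior odds = posterior odds ÷ LR.
Posterior odds = 0.988/(1−0.988) = 82.3333. LR = 0.82/0.02 = 41.0000.
Prior odds = 82.3333/41.0000 = 2.0081, so P(C) = 2.0081/(1+2.0081) ≈ 0.67.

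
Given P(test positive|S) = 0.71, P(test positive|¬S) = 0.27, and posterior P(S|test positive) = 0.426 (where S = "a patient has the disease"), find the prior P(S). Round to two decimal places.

P(S) = 0.22

In odds form, posterior odds = prior odds × likelihood ratio, so prior odds = posterior odds ÷ LR.
Posterior odds = 0.426/(1−0.426) = 0.7422. LR = 0.71/0.27 = 2.6296.
Prior odds = 0.7422/2.6296 = 0.2822, so P(S) = 0.2822/(1+0.2822) ≈ 0.22.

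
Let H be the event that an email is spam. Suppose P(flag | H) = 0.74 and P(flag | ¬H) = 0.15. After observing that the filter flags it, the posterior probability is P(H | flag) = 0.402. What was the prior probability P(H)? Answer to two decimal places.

P(H) = 0.12

Bayes' rule in odds form gives O(H|E) = O(H)·[P(E|H)/P(E|¬H)], hence O(H) = O(H|E)/LR.
Posterior odds = 0.402/(1−0.402) = 0.6722. LR = 0.74/0.15 = 4.9333.
Prior odds = 0.6722/4.9333 = 0.1363, so P(H) = 0.1363/(1+0.1363) ≈ 0.12.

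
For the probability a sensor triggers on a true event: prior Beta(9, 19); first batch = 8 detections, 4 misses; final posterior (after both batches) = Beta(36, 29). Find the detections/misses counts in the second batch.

19 detections and 6 misses

Sequential conjugate updates are equivalent to a single update on the pooled data, so total successes = posterior α − prior α and total failures = posterior β − prior β.
Total across both batches: 36−9=27 detections, 29−19=10 misses.
Subtract the first batch: 27−8=19 detections and 10−4=6 misses.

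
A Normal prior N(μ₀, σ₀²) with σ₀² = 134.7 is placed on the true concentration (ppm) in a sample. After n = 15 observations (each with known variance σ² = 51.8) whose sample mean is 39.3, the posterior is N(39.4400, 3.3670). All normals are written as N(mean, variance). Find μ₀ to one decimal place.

μ₀ = 44.9

The posterior mean is a precision-weighted average: μ_n = (τ₀μ₀ + τ_data·x̄)/(τ₀+τ_data), with τ₀=1/σ₀² and τ_data=n/σ².
Here τ₀ = 1/134.7 = 0.007424 and τ_data = 15/51.8 = 0.289575, so τ_n = 0.296999.
Rearranging for μ₀: μ₀ = (μ_n·τ_n − τ_data·x̄)/τ₀ = (39.4400·0.296999 − 0.289575·39.3) / 0.007424 = 0.333343/0.007424 ≈ 44.9.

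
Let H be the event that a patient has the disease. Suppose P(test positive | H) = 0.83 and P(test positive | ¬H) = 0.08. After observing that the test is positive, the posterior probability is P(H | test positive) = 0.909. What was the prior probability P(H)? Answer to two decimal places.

In odds form, posterior odds = prior odds × likelihood ratio, so prior odds = posterior odds ÷ LR.
Posterior odds = 0.909/(1−0.909) = 9.9890. LR = 0.83/0.08 = 10.3750.
Prior odds = 9.9890/10.3750 = 0.9628, so P(H) = 0.9628/(1+0.9628) ≈ 0.49.

P(H) = 0.49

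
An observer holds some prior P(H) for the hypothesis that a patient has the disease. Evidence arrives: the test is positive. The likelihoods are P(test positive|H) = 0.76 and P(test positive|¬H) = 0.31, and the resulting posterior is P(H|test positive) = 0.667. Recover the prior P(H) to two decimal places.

In odds form, posterior odds = prior odds × likelihood ratio, so prior odds = posterior odds ÷ LR.
Posterior odds = 0.667/(1−0.667) = 2.0030. LR = 0.76/0.31 = 2.4516.
Prior odds = 2.0030/2.4516 = 0.8170, so P(H) = 0.8170/(1+0.8170) ≈ 0.45.

P(H) = 0.45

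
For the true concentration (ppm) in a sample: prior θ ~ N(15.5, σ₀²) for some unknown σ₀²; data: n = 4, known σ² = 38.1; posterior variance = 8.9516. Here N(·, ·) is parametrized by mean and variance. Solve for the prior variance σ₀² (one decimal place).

For the Normal–Normal model with known σ², precisions add: τ_n = τ₀ + n/σ².
So 1/σ₀² = 1/8.9516 − 4/38.1 = 0.111712 − 0.104987 = 0.006725.
Hence σ₀² = 1/0.006725 ≈ 148.7.

σ₀² = 148.7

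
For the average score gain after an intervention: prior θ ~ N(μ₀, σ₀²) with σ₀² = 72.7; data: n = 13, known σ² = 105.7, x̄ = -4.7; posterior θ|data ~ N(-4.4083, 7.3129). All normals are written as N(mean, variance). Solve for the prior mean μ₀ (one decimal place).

With known observation variance, the Normal–Normal posterior has precision τ_n = τ₀ + n/σ² and mean μ_n = (τ₀μ₀ + (n/σ²)x̄)/τ_n.
Here τ₀ = 1/72.7 = 0.013755 and τ_data = 13/105.7 = 0.122990, so τ_n = 0.136745.
Rearranging for μ₀: μ₀ = (μ_n·τ_n − τ_data·x̄)/τ₀ = (-4.4083·0.136745 − 0.122990·-4.7) / 0.013755 = -0.024760/0.013755 ≈ -1.8.

μ₀ = -1.8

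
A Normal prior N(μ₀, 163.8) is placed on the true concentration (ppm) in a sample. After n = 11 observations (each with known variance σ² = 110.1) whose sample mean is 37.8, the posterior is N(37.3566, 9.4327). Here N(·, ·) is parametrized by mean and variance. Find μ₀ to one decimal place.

μ₀ = 30.1

The posterior mean is a precision-weighted average: μ_n = (τ₀μ₀ + τ_data·x̄)/(τ₀+τ_data), with τ₀=1/σ₀² and τ_data=n/σ².
Here τ₀ = 1/163.8 = 0.006105 and τ_data = 11/110.1 = 0.099909, so τ_n = 0.106014.
Rearranging for μ₀: μ₀ = (μ_n·τ_n − τ_data·x̄)/τ₀ = (37.3566·0.106014 − 0.099909·37.8) / 0.006105 = 0.183762/0.006105 ≈ 30.1.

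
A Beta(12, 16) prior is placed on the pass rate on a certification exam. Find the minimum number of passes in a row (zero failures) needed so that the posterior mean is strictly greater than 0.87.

k = 96

After k passes and 0 failures the posterior is Beta(12+k, 16), with mean (12+k)/(12+16+k).
Set (12+k)/(28+k) > 0.87 and solve: k > (0.87·28 − 12)/(1 − 0.87) = 95.077.
The smallest integer exceeding 95.077 is 96.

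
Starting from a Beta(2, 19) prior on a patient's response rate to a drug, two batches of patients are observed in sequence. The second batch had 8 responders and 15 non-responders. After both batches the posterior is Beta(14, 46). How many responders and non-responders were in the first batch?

Because Beta–binomial updating is additive in the counts, the combined data contributed (α_post−α_prior, β_post−β_prior) successes and failures.
Total across both batches: 14−2=12 responders, 46−19=27 non-responders.
Subtract the second batch: 12−8=4 responders and 27−15=12 non-responders.

4 responders and 12 non-responders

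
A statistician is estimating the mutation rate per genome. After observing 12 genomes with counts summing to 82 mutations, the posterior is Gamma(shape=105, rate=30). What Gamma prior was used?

Gamma(shape=23, rate=18)

A Gamma(α, β) prior (rate parametrization) on a Poisson rate with n observations summing to S gives posterior Gamma(α+S, β+n).
So α = 105 − 82 = 23 and β = 30 − 12 = 18.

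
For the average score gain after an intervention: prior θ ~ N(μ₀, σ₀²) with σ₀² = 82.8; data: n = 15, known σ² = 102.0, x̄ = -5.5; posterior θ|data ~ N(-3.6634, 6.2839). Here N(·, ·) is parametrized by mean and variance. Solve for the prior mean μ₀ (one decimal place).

μ₀ = 18.7

With known observation variance, the Normal–Normal posterior has precision τ_n = τ₀ + n/σ² and mean μ_n = (τ₀μ₀ + (n/σ²)x̄)/τ_n.
Here τ₀ = 1/82.8 = 0.012077 and τ_data = 15/102.0 = 0.147059, so τ_n = 0.159136.
Rearranging for μ₀: μ₀ = (μ_n·τ_n − τ_data·x̄)/τ₀ = (-3.6634·0.159136 − 0.147059·-5.5) / 0.012077 = 0.225846/0.012077 ≈ 18.7.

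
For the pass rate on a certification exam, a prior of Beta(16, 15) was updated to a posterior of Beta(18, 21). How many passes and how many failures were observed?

Beta is conjugate to the binomial likelihood: posterior = Beta(a+s, b+f).
So s = 18 − 16 = 2 and f = 21 − 15 = 6.

2 passes and 6 failures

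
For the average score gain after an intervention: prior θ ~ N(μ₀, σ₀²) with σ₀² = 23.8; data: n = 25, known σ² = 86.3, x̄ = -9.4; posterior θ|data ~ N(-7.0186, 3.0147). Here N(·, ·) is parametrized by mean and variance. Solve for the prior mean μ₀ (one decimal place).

With known observation variance, the Normal–Normal posterior has precision τ_n = τ₀ + n/σ² and mean μ_n = (τ₀μ₀ + (n/σ²)x̄)/τ_n.
Here τ₀ = 1/23.8 = 0.042017 and τ_data = 25/86.3 = 0.289687, so τ_n = 0.331704.
Rearranging for μ₀: μ₀ = (μ_n·τ_n − τ_data·x̄)/τ₀ = (-7.0186·0.331704 − 0.289687·-9.4) / 0.042017 = 0.394960/0.042017 ≈ 9.4.

μ₀ = 9.4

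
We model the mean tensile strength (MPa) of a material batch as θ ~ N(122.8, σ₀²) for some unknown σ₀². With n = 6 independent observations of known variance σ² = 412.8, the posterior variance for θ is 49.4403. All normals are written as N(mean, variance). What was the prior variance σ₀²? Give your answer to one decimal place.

σ₀² = 175.7

Posterior precision equals prior precision plus data precision: 1/σ_n² = 1/σ₀² + n/σ².
So 1/σ₀² = 1/49.4403 − 6/412.8 = 0.020226 − 0.014535 = 0.005691.
Hence σ₀² = 1/0.005691 ≈ 175.7.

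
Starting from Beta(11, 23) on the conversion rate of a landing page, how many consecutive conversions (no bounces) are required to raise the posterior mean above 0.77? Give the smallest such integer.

k = 67

After k conversions and 0 bounces the posterior is Beta(11+k, 23), with mean (11+k)/(11+23+k).
Set (11+k)/(34+k) > 0.77 and solve: k > (0.77·34 − 11)/(1 − 0.77) = 66.000.
The smallest integer exceeding 66.000 is 67, and checking k=67: (78)/(101) = 0.7723 > 0.77.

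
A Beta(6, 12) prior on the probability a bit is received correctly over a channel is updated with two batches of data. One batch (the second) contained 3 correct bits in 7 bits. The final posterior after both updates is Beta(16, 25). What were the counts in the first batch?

7 correct bits and 9 errors

Sequential conjugate updates are equivalent to a single update on the pooled data, so total successes = posterior α − prior α and total failures = posterior β − prior β.
Total across both batches: 16−6=10 correct bits, 25−12=13 errors.
Subtract the second batch: 10−3=7 correct bits and 13−4=9 errors.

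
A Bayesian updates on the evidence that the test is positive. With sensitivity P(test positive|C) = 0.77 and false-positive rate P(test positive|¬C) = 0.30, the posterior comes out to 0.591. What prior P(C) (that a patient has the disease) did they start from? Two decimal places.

P(C) = 0.36

Bayes' rule in odds form gives O(C|E) = O(C)·[P(E|C)/P(E|¬C)], hence O(C) = O(C|E)/LR.
Posterior odds = 0.591/(1−0.591) = 1.4450. LR = 0.77/0.30 = 2.5667.
Prior odds = 1.4450/2.5667 = 0.5630, so P(C) = 0.5630/(1+0.5630) ≈ 0.36.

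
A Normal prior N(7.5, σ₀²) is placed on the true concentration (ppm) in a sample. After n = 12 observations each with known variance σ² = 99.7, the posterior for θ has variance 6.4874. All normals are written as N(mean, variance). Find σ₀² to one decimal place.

σ₀² = 29.6

For the Normal–Normal model with known σ², precisions add: τ_n = τ₀ + n/σ².
So 1/σ₀² = 1/6.4874 − 12/99.7 = 0.154145 − 0.120361 = 0.033784.
Hence σ₀² = 1/0.033784 ≈ 29.6.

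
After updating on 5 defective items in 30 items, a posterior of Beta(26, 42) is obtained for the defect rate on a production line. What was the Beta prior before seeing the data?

Beta(21, 17)

Under Beta–binomial conjugacy the posterior parameters are (a+s, b+f).
So a = 26 − 5 = 21 and b = 42 − 25 = 17.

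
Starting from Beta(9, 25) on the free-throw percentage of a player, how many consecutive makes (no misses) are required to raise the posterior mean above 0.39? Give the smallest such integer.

k = 7

After k makes and 0 misses the posterior is Beta(9+k, 25), with mean (9+k)/(9+25+k).
Set (9+k)/(34+k) > 0.39 and solve: k > (0.39·34 − 9)/(1 − 0.39) = 6.984.
The smallest integer exceeding 6.984 is 7.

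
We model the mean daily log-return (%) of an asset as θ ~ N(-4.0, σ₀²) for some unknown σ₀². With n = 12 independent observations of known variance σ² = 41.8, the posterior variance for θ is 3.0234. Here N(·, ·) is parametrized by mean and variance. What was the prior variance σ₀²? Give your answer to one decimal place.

Posterior precision equals prior precision plus data precision: 1/σ_n² = 1/σ₀² + n/σ².
So 1/σ₀² = 1/3.0234 − 12/41.8 = 0.330753 − 0.287081 = 0.043672.
Hence σ₀² = 1/0.043672 ≈ 22.9.

σ₀² = 22.9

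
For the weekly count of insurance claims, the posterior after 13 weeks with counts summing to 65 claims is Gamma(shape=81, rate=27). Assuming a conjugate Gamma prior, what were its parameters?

A Gamma(α, β) prior (rate parametrization) on a Poisson rate with n observations summing to S gives posterior Gamma(α+S, β+n).
So α = 81 − 65 = 16 and β = 27 − 13 = 14.

Gamma(shape=16, rate=14)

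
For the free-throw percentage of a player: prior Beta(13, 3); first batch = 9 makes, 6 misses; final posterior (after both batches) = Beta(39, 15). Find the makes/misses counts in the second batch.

17 makes and 6 misses

Because Beta–binomial updating is additive in the counts, the combined data contributed (α_post−α_prior, β_post−β_prior) successes and failures.
Total across both batches: 39−13=26 makes, 15−3=12 misses.
Subtract the first batch: 26−9=17 makes and 12−6=6 misses.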